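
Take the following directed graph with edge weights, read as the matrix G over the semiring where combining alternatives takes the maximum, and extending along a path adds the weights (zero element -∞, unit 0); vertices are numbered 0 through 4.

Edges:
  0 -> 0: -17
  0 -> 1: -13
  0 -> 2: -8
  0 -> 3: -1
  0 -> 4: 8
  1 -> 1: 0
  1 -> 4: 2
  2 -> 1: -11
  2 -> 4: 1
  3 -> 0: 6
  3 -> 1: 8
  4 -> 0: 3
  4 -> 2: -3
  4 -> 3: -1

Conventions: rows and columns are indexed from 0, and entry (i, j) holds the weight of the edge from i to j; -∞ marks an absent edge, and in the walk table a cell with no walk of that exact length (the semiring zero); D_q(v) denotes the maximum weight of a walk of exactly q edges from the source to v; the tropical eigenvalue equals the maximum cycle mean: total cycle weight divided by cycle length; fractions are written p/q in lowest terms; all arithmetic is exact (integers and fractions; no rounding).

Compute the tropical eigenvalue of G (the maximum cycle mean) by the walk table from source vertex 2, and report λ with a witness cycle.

q=0: [-∞, -∞, 0, -∞, -∞]
q=1: [-∞, -11, -∞, -∞, 1]
q=2: [4, -11, -2, 0, -9]
q=3: [6, 8, -4, 3, 12]
q=4: [15, 11, 9, 11, 14]
q=5: [17, 19, 11, 14, 23]
Optimal cycle mean attained by: cycle 0->4->0, total 8 + 3, length 2.
Answer: λ = 11/2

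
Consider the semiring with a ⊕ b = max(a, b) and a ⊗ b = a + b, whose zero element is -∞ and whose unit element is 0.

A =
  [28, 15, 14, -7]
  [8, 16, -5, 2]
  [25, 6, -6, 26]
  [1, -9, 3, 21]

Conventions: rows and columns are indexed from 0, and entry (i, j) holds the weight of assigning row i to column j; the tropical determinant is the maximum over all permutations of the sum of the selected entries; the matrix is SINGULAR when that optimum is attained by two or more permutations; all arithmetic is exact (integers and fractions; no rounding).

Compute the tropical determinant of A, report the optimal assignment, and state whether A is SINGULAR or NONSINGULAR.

σ = (0, 1, 2, 3): 28 + 16 + (-6) + 21 = 59
σ = (0, 1, 3, 2): 28 + 16 + 26 + 3 = 73
σ = (0, 2, 1, 3): 28 + (-5) + 6 + 21 = 50
σ = (0, 2, 3, 1): 28 + (-5) + 26 + (-9) = 40
σ = (0, 3, 1, 2): 28 + 2 + 6 + 3 = 39
σ = (0, 3, 2, 1): 28 + 2 + (-6) + (-9) = 15
σ = (1, 0, 2, 3): 15 + 8 + (-6) + 21 = 38
σ = (1, 0, 3, 2): 15 + 8 + 26 + 3 = 52
σ = (1, 2, 0, 3): 15 + (-5) + 25 + 21 = 56
σ = (1, 2, 3, 0): 15 + (-5) + 26 + 1 = 37
σ = (1, 3, 0, 2): 15 + 2 + 25 + 3 = 45
σ = (1, 3, 2, 0): 15 + 2 + (-6) + 1 = 12
σ = (2, 0, 1, 3): 14 + 8 + 6 + 21 = 49
σ = (2, 0, 3, 1): 14 + 8 + 26 + (-9) = 39
σ = (2, 1, 0, 3): 14 + 16 + 25 + 21 = 76
σ = (2, 1, 3, 0): 14 + 16 + 26 + 1 = 57
σ = (2, 3, 0, 1): 14 + 2 + 25 + (-9) = 32
σ = (2, 3, 1, 0): 14 + 2 + 6 + 1 = 23
σ = (3, 0, 1, 2): (-7) + 8 + 6 + 3 = 10
σ = (3, 0, 2, 1): (-7) + 8 + (-6) + (-9) = -14
σ = (3, 1, 0, 2): (-7) + 16 + 25 + 3 = 37
σ = (3, 1, 2, 0): (-7) + 16 + (-6) + 1 = 4
σ = (3, 2, 0, 1): (-7) + (-5) + 25 + (-9) = 4
σ = (3, 2, 1, 0): (-7) + (-5) + 6 + 1 = -5
Optimal value attained by: σ = (2, 1, 0, 3).
Answer: det⊕(A) = 76; verdict: NONSINGULAR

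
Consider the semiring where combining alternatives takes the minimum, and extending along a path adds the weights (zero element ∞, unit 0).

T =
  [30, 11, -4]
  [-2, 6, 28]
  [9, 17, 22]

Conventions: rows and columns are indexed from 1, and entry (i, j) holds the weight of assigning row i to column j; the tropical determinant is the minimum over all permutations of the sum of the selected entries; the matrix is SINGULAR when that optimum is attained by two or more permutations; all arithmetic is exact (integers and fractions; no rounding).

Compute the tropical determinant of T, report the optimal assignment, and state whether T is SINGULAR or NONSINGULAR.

σ = (1, 2, 3): 30 + 6 + 22 = 58
σ = (1, 3, 2): 30 + 28 + 17 = 75
σ = (2, 1, 3): 11 + (-2) + 22 = 31
σ = (2, 3, 1): 11 + 28 + 9 = 48
σ = (3, 1, 2): (-4) + (-2) + 17 = 11
σ = (3, 2, 1): (-4) + 6 + 9 = 11
Optimal value attained by: σ = (3, 1, 2).
Answer: det⊕(T) = 11; verdict: SINGULAR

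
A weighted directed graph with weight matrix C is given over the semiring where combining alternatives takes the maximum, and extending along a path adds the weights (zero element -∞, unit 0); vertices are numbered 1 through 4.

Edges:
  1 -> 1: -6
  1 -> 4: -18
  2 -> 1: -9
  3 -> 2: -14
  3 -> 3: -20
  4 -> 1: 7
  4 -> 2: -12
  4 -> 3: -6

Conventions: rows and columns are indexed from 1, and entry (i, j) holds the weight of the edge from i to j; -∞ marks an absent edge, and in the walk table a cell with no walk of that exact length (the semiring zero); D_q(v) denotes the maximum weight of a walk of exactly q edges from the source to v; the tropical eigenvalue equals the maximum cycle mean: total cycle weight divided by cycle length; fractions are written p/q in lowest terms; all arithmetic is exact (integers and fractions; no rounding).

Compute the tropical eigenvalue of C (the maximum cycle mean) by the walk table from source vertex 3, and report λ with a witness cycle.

q=0: [-∞, -∞, 0, -∞]
q=1: [-∞, -14, -20, -∞]
q=2: [-23, -34, -40, -∞]
q=3: [-29, -54, -60, -41]
q=4: [-34, -53, -47, -47]
Optimal cycle mean attained by: cycle 1->4->1, total (-18) + 7, length 2.
Answer: λ = -11/2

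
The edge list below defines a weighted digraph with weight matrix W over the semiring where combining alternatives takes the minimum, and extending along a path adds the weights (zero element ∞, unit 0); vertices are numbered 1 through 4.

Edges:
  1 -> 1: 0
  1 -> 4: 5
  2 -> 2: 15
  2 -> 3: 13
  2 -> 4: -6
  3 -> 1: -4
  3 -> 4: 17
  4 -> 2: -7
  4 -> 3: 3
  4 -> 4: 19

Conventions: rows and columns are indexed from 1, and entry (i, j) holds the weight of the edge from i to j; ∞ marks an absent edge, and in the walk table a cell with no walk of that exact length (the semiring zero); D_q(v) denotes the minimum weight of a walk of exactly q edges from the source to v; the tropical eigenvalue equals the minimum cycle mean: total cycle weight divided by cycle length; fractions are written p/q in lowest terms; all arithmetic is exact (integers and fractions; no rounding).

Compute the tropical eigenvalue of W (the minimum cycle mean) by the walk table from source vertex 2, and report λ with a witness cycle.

q=0: [∞, 0, ∞, ∞]
q=1: [∞, 15, 13, -6]
q=2: [9, -13, -3, 9]
q=3: [-7, 2, 0, -19]
q=4: [-7, -26, -16, -4]
Optimal cycle mean attained by: cycle 2->4->2, total (-6) + (-7), length 2.
Answer: λ = -13/2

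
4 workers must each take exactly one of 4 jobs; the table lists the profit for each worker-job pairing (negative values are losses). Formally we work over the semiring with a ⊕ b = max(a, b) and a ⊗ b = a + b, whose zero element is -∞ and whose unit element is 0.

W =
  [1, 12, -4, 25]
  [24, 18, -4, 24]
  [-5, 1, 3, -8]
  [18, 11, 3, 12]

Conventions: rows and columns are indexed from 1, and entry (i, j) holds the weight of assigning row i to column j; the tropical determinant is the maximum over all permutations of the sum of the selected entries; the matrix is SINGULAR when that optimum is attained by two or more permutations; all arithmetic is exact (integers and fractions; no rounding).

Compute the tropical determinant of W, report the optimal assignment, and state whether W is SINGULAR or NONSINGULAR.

σ = (1, 2, 3, 4): 1 + 18 + 3 + 12 = 34
σ = (1, 2, 4, 3): 1 + 18 + (-8) + 3 = 14
σ = (1, 3, 2, 4): 1 + (-4) + 1 + 12 = 10
σ = (1, 3, 4, 2): 1 + (-4) + (-8) + 11 = 0
σ = (1, 4, 2, 3): 1 + 24 + 1 + 3 = 29
σ = (1, 4, 3, 2): 1 + 24 + 3 + 11 = 39
σ = (2, 1, 3, 4): 12 + 24 + 3 + 12 = 51
σ = (2, 1, 4, 3): 12 + 24 + (-8) + 3 = 31
σ = (2, 3, 1, 4): 12 + (-4) + (-5) + 12 = 15
σ = (2, 3, 4, 1): 12 + (-4) + (-8) + 18 = 18
σ = (2, 4, 1, 3): 12 + 24 + (-5) + 3 = 34
σ = (2, 4, 3, 1): 12 + 24 + 3 + 18 = 57
σ = (3, 1, 2, 4): (-4) + 24 + 1 + 12 = 33
σ = (3, 1, 4, 2): (-4) + 24 + (-8) + 11 = 23
σ = (3, 2, 1, 4): (-4) + 18 + (-5) + 12 = 21
σ = (3, 2, 4, 1): (-4) + 18 + (-8) + 18 = 24
σ = (3, 4, 1, 2): (-4) + 24 + (-5) + 11 = 26
σ = (3, 4, 2, 1): (-4) + 24 + 1 + 18 = 39
σ = (4, 1, 2, 3): 25 + 24 + 1 + 3 = 53
σ = (4, 1, 3, 2): 25 + 24 + 3 + 11 = 63
σ = (4, 2, 1, 3): 25 + 18 + (-5) + 3 = 41
σ = (4, 2, 3, 1): 25 + 18 + 3 + 18 = 64
σ = (4, 3, 1, 2): 25 + (-4) + (-5) + 11 = 27
σ = (4, 3, 2, 1): 25 + (-4) + 1 + 18 = 40
Optimal value attained by: σ = (4, 2, 3, 1).
Answer: det⊕(W) = 64; verdict: NONSINGULAR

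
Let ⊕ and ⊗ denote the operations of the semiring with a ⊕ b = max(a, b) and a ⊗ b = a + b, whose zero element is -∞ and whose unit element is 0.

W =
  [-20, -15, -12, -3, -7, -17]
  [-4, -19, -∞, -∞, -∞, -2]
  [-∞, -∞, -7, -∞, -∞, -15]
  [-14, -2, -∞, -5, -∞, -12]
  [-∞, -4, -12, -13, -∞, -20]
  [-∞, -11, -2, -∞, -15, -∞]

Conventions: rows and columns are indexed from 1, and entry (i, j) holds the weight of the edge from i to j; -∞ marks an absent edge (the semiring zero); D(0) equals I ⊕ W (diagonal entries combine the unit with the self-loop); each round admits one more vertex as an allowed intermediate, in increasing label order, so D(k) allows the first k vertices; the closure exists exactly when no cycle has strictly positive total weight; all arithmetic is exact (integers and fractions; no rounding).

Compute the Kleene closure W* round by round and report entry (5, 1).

D(0):
  [0, -15, -12, -3, -7, -17]
  [-4, 0, -∞, -∞, -∞, -2]
  [-∞, -∞, 0, -∞, -∞, -15]
  [-14, -2, -∞, 0, -∞, -12]
  [-∞, -4, -12, -13, 0, -20]
  [-∞, -11, -2, -∞, -15, 0]
D(1):
  [0, -15, -12, -3, -7, -17]
  [-4, 0, -16, -7, -11, -2]
  [-∞, -∞, 0, -∞, -∞, -15]
  [-14, -2, -26, 0, -21, -12]
  [-∞, -4, -12, -13, 0, -20]
  [-∞, -11, -2, -∞, -15, 0]
D(2):
  [0, -15, -12, -3, -7, -17]
  [-4, 0, -16, -7, -11, -2]
  [-∞, -∞, 0, -∞, -∞, -15]
  [-6, -2, -18, 0, -13, -4]
  [-8, -4, -12, -11, 0, -6]
  [-15, -11, -2, -18, -15, 0]
D(3):
  [0, -15, -12, -3, -7, -17]
  [-4, 0, -16, -7, -11, -2]
  [-∞, -∞, 0, -∞, -∞, -15]
  [-6, -2, -18, 0, -13, -4]
  [-8, -4, -12, -11, 0, -6]
  [-15, -11, -2, -18, -15, 0]
D(4):
  [0, -5, -12, -3, -7, -7]
  [-4, 0, -16, -7, -11, -2]
  [-∞, -∞, 0, -∞, -∞, -15]
  [-6, -2, -18, 0, -13, -4]
  [-8, -4, -12, -11, 0, -6]
  [-15, -11, -2, -18, -15, 0]
D(5):
  [0, -5, -12, -3, -7, -7]
  [-4, 0, -16, -7, -11, -2]
  [-∞, -∞, 0, -∞, -∞, -15]
  [-6, -2, -18, 0, -13, -4]
  [-8, -4, -12, -11, 0, -6]
  [-15, -11, -2, -18, -15, 0]
D(6):
  [0, -5, -9, -3, -7, -7]
  [-4, 0, -4, -7, -11, -2]
  [-30, -26, 0, -33, -30, -15]
  [-6, -2, -6, 0, -13, -4]
  [-8, -4, -8, -11, 0, -6]
  [-15, -11, -2, -18, -15, 0]
Answer: W*[5][1] = -8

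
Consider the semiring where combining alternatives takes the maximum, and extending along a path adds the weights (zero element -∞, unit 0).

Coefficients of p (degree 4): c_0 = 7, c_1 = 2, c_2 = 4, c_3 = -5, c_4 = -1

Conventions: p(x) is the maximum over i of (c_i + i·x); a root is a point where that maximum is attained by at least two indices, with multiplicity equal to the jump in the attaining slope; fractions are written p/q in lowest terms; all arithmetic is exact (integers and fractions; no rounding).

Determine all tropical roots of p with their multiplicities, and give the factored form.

hull edge (i=0, c=7) to (i=2, c=4): slope -3/2, span 2
hull edge (i=2, c=4) to (i=4, c=-1): slope -5/2, span 2
Factored form: p(x) = -1 ⊗ (x ⊕ 3/2) ⊗ (x ⊕ 3/2) ⊗ (x ⊕ 5/2) ⊗ (x ⊕ 5/2)
Answer: roots = 3/2 (mult 2), 5/2 (mult 2)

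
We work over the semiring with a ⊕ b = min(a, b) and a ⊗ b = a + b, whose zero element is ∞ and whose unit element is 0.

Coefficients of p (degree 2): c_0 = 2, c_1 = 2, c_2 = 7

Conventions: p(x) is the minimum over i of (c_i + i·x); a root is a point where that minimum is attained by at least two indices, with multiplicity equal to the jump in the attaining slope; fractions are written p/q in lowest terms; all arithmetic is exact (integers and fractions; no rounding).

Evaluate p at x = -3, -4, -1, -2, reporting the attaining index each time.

p(-3) = min(2+0·(-3)=2, 2+1·(-3)=-1, 7+2·(-3)=1) = -1 (attained by i=1)
p(-4) = min(2+0·(-4)=2, 2+1·(-4)=-2, 7+2·(-4)=-1) = -2 (attained by i=1)
p(-1) = min(2+0·(-1)=2, 2+1·(-1)=1, 7+2·(-1)=5) = 1 (attained by i=1)
p(-2) = min(2+0·(-2)=2, 2+1·(-2)=0, 7+2·(-2)=3) = 0 (attained by i=1)
Answer: p(-3) = -1; p(-4) = -2; p(-1) = 1; p(-2) = 0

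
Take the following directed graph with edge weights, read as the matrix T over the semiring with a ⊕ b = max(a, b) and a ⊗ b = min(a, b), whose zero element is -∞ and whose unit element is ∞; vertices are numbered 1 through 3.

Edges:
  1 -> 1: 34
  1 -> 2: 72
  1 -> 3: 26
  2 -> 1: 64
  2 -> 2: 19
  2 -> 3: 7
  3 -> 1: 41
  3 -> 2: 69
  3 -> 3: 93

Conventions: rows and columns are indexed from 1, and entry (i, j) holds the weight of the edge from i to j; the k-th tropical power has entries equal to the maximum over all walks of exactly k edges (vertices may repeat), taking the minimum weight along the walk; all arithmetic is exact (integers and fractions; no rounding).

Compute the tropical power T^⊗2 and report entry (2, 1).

T^⊗2:
  [64, 34, 26]
  [34, 64, 26]
  [64, 69, 93]
Key observation: the optimum is the walk 2->1->1, with weight 64 min 34 = 34.
Optimal value attained by: walk 2->1->1.
Answer: (T^⊗2)[2][1] = 34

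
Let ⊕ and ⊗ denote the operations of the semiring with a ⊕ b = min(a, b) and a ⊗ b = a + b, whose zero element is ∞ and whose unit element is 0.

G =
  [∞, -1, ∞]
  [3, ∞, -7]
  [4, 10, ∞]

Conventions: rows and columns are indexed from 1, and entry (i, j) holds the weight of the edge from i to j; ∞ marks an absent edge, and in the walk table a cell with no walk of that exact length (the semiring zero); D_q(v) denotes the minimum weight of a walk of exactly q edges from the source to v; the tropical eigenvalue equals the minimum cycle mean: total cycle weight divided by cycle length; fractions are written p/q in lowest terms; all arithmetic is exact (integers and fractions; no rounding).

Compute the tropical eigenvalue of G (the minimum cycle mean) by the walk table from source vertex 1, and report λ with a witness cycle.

q=0: [0, ∞, ∞]
q=1: [∞, -1, ∞]
q=2: [2, ∞, -8]
q=3: [-4, 1, ∞]
Optimal cycle mean attained by: cycle 1->2->3->1, total (-1) + (-7) + 4, length 3.
Answer: λ = -4/3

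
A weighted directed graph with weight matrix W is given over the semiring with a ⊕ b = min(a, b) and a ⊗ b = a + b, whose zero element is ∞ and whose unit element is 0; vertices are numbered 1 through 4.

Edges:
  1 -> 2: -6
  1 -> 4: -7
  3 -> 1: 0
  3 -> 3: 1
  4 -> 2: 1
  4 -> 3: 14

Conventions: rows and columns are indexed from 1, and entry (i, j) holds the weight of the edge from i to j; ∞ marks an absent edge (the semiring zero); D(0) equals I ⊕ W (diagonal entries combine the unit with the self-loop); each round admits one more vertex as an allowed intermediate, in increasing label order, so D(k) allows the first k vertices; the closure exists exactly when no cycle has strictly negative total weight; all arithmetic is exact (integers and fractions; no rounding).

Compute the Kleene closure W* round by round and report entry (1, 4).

D(0):
  [0, -6, ∞, -7]
  [∞, 0, ∞, ∞]
  [0, ∞, 0, ∞]
  [∞, 1, 14, 0]
D(1):
  [0, -6, ∞, -7]
  [∞, 0, ∞, ∞]
  [0, -6, 0, -7]
  [∞, 1, 14, 0]
D(2):
  [0, -6, ∞, -7]
  [∞, 0, ∞, ∞]
  [0, -6, 0, -7]
  [∞, 1, 14, 0]
D(3):
  [0, -6, ∞, -7]
  [∞, 0, ∞, ∞]
  [0, -6, 0, -7]
  [14, 1, 14, 0]
D(4):
  [0, -6, 7, -7]
  [∞, 0, ∞, ∞]
  [0, -6, 0, -7]
  [14, 1, 14, 0]
Answer: W*[1][4] = -7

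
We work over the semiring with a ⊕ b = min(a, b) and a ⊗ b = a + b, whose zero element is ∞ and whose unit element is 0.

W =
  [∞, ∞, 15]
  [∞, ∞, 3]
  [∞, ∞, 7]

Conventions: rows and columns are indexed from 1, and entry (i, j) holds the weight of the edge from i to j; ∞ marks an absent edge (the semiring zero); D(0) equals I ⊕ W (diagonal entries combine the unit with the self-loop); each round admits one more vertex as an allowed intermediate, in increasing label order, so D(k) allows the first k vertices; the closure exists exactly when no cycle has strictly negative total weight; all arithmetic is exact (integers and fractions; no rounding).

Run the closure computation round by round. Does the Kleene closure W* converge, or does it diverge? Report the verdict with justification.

D(0):
  [0, ∞, 15]
  [∞, 0, 3]
  [∞, ∞, 0]
D(1):
  [0, ∞, 15]
  [∞, 0, 3]
  [∞, ∞, 0]
D(2):
  [0, ∞, 15]
  [∞, 0, 3]
  [∞, ∞, 0]
D(3):
  [0, ∞, 15]
  [∞, 0, 3]
  [∞, ∞, 0]
Key observation: every diagonal entry stays at the unit through all rounds, so no improving cycle exists.
Answer: CONVERGES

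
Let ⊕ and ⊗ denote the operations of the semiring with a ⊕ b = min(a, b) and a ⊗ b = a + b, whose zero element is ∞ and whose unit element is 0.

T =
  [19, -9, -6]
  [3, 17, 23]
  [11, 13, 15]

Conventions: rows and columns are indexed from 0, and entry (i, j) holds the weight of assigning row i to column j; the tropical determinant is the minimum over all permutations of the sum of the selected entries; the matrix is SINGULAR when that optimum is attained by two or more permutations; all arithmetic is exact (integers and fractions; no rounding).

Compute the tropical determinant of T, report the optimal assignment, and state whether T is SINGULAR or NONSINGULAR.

σ = (0, 1, 2): 19 + 17 + 15 = 51
σ = (0, 2, 1): 19 + 23 + 13 = 55
σ = (1, 0, 2): (-9) + 3 + 15 = 9
σ = (1, 2, 0): (-9) + 23 + 11 = 25
σ = (2, 0, 1): (-6) + 3 + 13 = 10
σ = (2, 1, 0): (-6) + 17 + 11 = 22
Optimal value attained by: σ = (1, 0, 2).
Answer: det⊕(T) = 9; verdict: NONSINGULAR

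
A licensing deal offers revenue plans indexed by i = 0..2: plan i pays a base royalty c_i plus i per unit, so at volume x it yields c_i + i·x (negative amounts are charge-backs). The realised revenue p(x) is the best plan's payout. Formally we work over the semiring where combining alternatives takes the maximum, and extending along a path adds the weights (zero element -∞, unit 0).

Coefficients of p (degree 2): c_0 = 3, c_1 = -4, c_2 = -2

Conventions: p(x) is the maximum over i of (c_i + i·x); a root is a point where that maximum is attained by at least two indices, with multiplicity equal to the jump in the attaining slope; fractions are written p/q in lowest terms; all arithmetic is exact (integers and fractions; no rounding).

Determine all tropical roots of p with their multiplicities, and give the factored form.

hull edge (i=0, c=3) to (i=2, c=-2): slope -5/2, span 2
Factored form: p(x) = -2 ⊗ (x ⊕ 5/2) ⊗ (x ⊕ 5/2)
Answer: roots = 5/2 (mult 2)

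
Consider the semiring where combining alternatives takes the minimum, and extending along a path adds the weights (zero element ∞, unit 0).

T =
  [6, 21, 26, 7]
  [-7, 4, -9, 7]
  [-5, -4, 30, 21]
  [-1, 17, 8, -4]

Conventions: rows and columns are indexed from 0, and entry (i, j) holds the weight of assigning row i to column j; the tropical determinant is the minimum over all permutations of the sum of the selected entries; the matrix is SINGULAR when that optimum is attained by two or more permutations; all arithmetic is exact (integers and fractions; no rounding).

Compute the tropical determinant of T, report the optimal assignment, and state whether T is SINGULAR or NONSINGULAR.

σ = (0, 1, 2, 3): 6 + 4 + 30 + (-4) = 36
σ = (0, 1, 3, 2): 6 + 4 + 21 + 8 = 39
σ = (0, 2, 1, 3): 6 + (-9) + (-4) + (-4) = -11
σ = (0, 2, 3, 1): 6 + (-9) + 21 + 17 = 35
σ = (0, 3, 1, 2): 6 + 7 + (-4) + 8 = 17
σ = (0, 3, 2, 1): 6 + 7 + 30 + 17 = 60
σ = (1, 0, 2, 3): 21 + (-7) + 30 + (-4) = 40
σ = (1, 0, 3, 2): 21 + (-7) + 21 + 8 = 43
σ = (1, 2, 0, 3): 21 + (-9) + (-5) + (-4) = 3
σ = (1, 2, 3, 0): 21 + (-9) + 21 + (-1) = 32
σ = (1, 3, 0, 2): 21 + 7 + (-5) + 8 = 31
σ = (1, 3, 2, 0): 21 + 7 + 30 + (-1) = 57
σ = (2, 0, 1, 3): 26 + (-7) + (-4) + (-4) = 11
σ = (2, 0, 3, 1): 26 + (-7) + 21 + 17 = 57
σ = (2, 1, 0, 3): 26 + 4 + (-5) + (-4) = 21
σ = (2, 1, 3, 0): 26 + 4 + 21 + (-1) = 50
σ = (2, 3, 0, 1): 26 + 7 + (-5) + 17 = 45
σ = (2, 3, 1, 0): 26 + 7 + (-4) + (-1) = 28
σ = (3, 0, 1, 2): 7 + (-7) + (-4) + 8 = 4
σ = (3, 0, 2, 1): 7 + (-7) + 30 + 17 = 47
σ = (3, 1, 0, 2): 7 + 4 + (-5) + 8 = 14
σ = (3, 1, 2, 0): 7 + 4 + 30 + (-1) = 40
σ = (3, 2, 0, 1): 7 + (-9) + (-5) + 17 = 10
σ = (3, 2, 1, 0): 7 + (-9) + (-4) + (-1) = -7
Optimal value attained by: σ = (0, 2, 1, 3).
Answer: det⊕(T) = -11; verdict: NONSINGULAR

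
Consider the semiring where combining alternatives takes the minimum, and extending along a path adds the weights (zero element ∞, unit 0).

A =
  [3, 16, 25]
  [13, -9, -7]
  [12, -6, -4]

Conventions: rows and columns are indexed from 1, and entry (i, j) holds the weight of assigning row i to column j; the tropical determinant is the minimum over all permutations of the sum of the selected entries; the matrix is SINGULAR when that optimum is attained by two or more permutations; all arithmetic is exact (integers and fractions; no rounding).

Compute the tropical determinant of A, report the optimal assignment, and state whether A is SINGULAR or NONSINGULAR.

σ = (1, 2, 3): 3 + (-9) + (-4) = -10
σ = (1, 3, 2): 3 + (-7) + (-6) = -10
σ = (2, 1, 3): 16 + 13 + (-4) = 25
σ = (2, 3, 1): 16 + (-7) + 12 = 21
σ = (3, 1, 2): 25 + 13 + (-6) = 32
σ = (3, 2, 1): 25 + (-9) + 12 = 28
Optimal value attained by: σ = (1, 2, 3).
Answer: det⊕(A) = -10; verdict: SINGULAR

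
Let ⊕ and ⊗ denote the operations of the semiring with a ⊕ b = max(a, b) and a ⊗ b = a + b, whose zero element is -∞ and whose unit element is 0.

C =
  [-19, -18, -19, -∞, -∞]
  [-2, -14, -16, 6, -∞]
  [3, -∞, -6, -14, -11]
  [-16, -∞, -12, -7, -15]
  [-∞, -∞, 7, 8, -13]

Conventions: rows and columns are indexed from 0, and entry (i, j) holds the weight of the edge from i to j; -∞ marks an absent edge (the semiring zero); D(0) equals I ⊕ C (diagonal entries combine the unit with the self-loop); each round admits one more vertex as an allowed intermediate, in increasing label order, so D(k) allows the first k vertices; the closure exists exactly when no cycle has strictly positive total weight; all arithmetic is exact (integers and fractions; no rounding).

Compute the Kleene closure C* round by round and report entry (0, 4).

D(0):
  [0, -18, -19, -∞, -∞]
  [-2, 0, -16, 6, -∞]
  [3, -∞, 0, -14, -11]
  [-16, -∞, -12, 0, -15]
  [-∞, -∞, 7, 8, 0]
D(1):
  [0, -18, -19, -∞, -∞]
  [-2, 0, -16, 6, -∞]
  [3, -15, 0, -14, -11]
  [-16, -34, -12, 0, -15]
  [-∞, -∞, 7, 8, 0]
D(2):
  [0, -18, -19, -12, -∞]
  [-2, 0, -16, 6, -∞]
  [3, -15, 0, -9, -11]
  [-16, -34, -12, 0, -15]
  [-∞, -∞, 7, 8, 0]
D(3):
  [0, -18, -19, -12, -30]
  [-2, 0, -16, 6, -27]
  [3, -15, 0, -9, -11]
  [-9, -27, -12, 0, -15]
  [10, -8, 7, 8, 0]
D(4):
  [0, -18, -19, -12, -27]
  [-2, 0, -6, 6, -9]
  [3, -15, 0, -9, -11]
  [-9, -27, -12, 0, -15]
  [10, -8, 7, 8, 0]
D(5):
  [0, -18, -19, -12, -27]
  [1, 0, -2, 6, -9]
  [3, -15, 0, -3, -11]
  [-5, -23, -8, 0, -15]
  [10, -8, 7, 8, 0]
Answer: C*[0][4] = -27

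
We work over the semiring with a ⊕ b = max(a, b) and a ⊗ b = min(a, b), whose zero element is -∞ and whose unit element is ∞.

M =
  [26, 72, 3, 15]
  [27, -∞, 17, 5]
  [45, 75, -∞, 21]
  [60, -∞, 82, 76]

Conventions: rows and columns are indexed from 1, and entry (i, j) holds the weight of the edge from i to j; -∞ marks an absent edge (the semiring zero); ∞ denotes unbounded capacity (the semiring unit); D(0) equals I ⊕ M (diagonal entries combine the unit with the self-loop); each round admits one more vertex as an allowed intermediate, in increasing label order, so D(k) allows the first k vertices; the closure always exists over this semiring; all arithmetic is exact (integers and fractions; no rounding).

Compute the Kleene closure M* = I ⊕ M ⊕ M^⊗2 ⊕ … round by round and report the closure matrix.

D(0):
  [∞, 72, 3, 15]
  [27, ∞, 17, 5]
  [45, 75, ∞, 21]
  [60, -∞, 82, ∞]
D(1):
  [∞, 72, 3, 15]
  [27, ∞, 17, 15]
  [45, 75, ∞, 21]
  [60, 60, 82, ∞]
D(2):
  [∞, 72, 17, 15]
  [27, ∞, 17, 15]
  [45, 75, ∞, 21]
  [60, 60, 82, ∞]
D(3):
  [∞, 72, 17, 17]
  [27, ∞, 17, 17]
  [45, 75, ∞, 21]
  [60, 75, 82, ∞]
D(4):
  [∞, 72, 17, 17]
  [27, ∞, 17, 17]
  [45, 75, ∞, 21]
  [60, 75, 82, ∞]
Answer: M* = [[∞, 72, 17, 17], [27, ∞, 17, 17], [45, 75, ∞, 21], [60, 75, 82, ∞]]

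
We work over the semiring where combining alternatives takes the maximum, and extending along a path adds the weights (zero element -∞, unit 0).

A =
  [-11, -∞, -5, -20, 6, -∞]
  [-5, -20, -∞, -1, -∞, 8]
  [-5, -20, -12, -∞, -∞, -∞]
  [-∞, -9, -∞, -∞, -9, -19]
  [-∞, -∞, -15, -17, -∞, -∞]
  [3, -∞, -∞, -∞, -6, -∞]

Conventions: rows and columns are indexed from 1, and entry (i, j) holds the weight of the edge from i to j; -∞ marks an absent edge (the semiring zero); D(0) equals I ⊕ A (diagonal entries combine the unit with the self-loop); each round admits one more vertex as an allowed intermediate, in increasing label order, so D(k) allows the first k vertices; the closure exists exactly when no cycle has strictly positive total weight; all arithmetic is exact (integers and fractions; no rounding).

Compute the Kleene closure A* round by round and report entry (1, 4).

D(0):
  [0, -∞, -5, -20, 6, -∞]
  [-5, 0, -∞, -1, -∞, 8]
  [-5, -20, 0, -∞, -∞, -∞]
  [-∞, -9, -∞, 0, -9, -19]
  [-∞, -∞, -15, -17, 0, -∞]
  [3, -∞, -∞, -∞, -6, 0]
D(1):
  [0, -∞, -5, -20, 6, -∞]
  [-5, 0, -10, -1, 1, 8]
  [-5, -20, 0, -25, 1, -∞]
  [-∞, -9, -∞, 0, -9, -19]
  [-∞, -∞, -15, -17, 0, -∞]
  [3, -∞, -2, -17, 9, 0]
D(2):
  [0, -∞, -5, -20, 6, -∞]
  [-5, 0, -10, -1, 1, 8]
  [-5, -20, 0, -21, 1, -12]
  [-14, -9, -19, 0, -8, -1]
  [-∞, -∞, -15, -17, 0, -∞]
  [3, -∞, -2, -17, 9, 0]
D(3):
  [0, -25, -5, -20, 6, -17]
  [-5, 0, -10, -1, 1, 8]
  [-5, -20, 0, -21, 1, -12]
  [-14, -9, -19, 0, -8, -1]
  [-20, -35, -15, -17, 0, -27]
  [3, -22, -2, -17, 9, 0]
D(4):
  [0, -25, -5, -20, 6, -17]
  [-5, 0, -10, -1, 1, 8]
  [-5, -20, 0, -21, 1, -12]
  [-14, -9, -19, 0, -8, -1]
  [-20, -26, -15, -17, 0, -18]
  [3, -22, -2, -17, 9, 0]
D(5):
  [0, -20, -5, -11, 6, -12]
  [-5, 0, -10, -1, 1, 8]
  [-5, -20, 0, -16, 1, -12]
  [-14, -9, -19, 0, -8, -1]
  [-20, -26, -15, -17, 0, -18]
  [3, -17, -2, -8, 9, 0]
D(6):
  [0, -20, -5, -11, 6, -12]
  [11, 0, 6, 0, 17, 8]
  [-5, -20, 0, -16, 1, -12]
  [2, -9, -3, 0, 8, -1]
  [-15, -26, -15, -17, 0, -18]
  [3, -17, -2, -8, 9, 0]
Answer: A*[1][4] = -11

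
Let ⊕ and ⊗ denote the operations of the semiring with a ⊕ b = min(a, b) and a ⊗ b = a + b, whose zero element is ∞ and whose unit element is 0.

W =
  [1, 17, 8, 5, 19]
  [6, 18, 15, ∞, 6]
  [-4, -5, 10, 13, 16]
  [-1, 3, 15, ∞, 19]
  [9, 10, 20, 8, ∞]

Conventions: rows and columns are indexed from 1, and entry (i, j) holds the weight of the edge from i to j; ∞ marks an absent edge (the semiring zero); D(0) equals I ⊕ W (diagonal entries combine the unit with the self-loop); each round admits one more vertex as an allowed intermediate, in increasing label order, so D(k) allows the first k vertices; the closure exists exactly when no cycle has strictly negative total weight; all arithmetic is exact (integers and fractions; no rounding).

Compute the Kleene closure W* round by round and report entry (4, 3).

D(0):
  [0, 17, 8, 5, 19]
  [6, 0, 15, ∞, 6]
  [-4, -5, 0, 13, 16]
  [-1, 3, 15, 0, 19]
  [9, 10, 20, 8, 0]
D(1):
  [0, 17, 8, 5, 19]
  [6, 0, 14, 11, 6]
  [-4, -5, 0, 1, 15]
  [-1, 3, 7, 0, 18]
  [9, 10, 17, 8, 0]
D(2):
  [0, 17, 8, 5, 19]
  [6, 0, 14, 11, 6]
  [-4, -5, 0, 1, 1]
  [-1, 3, 7, 0, 9]
  [9, 10, 17, 8, 0]
D(3):
  [0, 3, 8, 5, 9]
  [6, 0, 14, 11, 6]
  [-4, -5, 0, 1, 1]
  [-1, 2, 7, 0, 8]
  [9, 10, 17, 8, 0]
D(4):
  [0, 3, 8, 5, 9]
  [6, 0, 14, 11, 6]
  [-4, -5, 0, 1, 1]
  [-1, 2, 7, 0, 8]
  [7, 10, 15, 8, 0]
D(5):
  [0, 3, 8, 5, 9]
  [6, 0, 14, 11, 6]
  [-4, -5, 0, 1, 1]
  [-1, 2, 7, 0, 8]
  [7, 10, 15, 8, 0]
Answer: W*[4][3] = 7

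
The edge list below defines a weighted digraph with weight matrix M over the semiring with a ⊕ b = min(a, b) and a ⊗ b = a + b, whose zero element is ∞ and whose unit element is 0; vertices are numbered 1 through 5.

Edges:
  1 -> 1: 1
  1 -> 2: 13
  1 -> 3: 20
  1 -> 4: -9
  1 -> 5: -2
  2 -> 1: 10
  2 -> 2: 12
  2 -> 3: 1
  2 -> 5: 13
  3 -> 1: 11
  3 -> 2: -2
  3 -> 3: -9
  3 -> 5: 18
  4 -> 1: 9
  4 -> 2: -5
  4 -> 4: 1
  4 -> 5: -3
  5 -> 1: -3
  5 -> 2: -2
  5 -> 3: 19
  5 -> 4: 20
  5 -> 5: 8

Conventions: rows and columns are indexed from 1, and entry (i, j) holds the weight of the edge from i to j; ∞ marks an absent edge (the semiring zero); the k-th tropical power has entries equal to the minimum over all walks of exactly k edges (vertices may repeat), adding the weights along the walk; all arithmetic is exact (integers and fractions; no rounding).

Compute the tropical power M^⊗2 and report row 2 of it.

M^⊗2:
  [-5, -14, 11, -8, -12]
  [10, -1, -8, 1, 8]
  [2, -11, -18, 2, 9]
  [-6, -5, -4, 0, -2]
  [-2, 6, -1, -12, -5]
Answer: row 2 of M^⊗2 = [10, -1, -8, 1, 8]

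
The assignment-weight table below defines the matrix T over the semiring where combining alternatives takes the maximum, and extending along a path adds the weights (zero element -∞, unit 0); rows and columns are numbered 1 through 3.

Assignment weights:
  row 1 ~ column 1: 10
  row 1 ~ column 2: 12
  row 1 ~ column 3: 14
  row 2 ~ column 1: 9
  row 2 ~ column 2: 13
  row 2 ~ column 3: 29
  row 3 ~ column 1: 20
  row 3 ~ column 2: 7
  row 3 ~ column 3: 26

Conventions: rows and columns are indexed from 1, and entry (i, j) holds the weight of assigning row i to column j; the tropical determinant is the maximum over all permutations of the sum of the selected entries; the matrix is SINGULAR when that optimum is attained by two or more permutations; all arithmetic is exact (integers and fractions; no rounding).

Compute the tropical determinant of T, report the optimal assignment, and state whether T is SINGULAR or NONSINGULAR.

σ = (1, 2, 3): 10 + 13 + 26 = 49
σ = (1, 3, 2): 10 + 29 + 7 = 46
σ = (2, 1, 3): 12 + 9 + 26 = 47
σ = (2, 3, 1): 12 + 29 + 20 = 61
σ = (3, 1, 2): 14 + 9 + 7 = 30
σ = (3, 2, 1): 14 + 13 + 20 = 47
Optimal value attained by: σ = (2, 3, 1).
Answer: det⊕(T) = 61; verdict: NONSINGULAR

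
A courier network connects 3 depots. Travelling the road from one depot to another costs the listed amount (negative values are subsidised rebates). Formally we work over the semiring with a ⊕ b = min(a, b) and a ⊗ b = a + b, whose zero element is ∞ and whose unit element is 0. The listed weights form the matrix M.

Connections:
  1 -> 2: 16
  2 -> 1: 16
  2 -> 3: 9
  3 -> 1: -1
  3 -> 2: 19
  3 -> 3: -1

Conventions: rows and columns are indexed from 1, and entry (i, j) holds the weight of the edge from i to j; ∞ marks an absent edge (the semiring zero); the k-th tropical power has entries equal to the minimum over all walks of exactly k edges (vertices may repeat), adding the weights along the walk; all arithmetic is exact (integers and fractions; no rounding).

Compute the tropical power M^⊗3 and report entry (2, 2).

M^⊗2:
  [32, ∞, 25]
  [8, 28, 8]
  [-2, 15, -2]
M^⊗3:
  [24, 44, 24]
  [7, 24, 7]
  [-3, 14, -3]
Key observation: the optimum is the walk 2->3->1->2, with weight 9 + (-1) + 16 = 24.
Optimal value attained by: walk 2->3->1->2.
Answer: (M^⊗3)[2][2] = 24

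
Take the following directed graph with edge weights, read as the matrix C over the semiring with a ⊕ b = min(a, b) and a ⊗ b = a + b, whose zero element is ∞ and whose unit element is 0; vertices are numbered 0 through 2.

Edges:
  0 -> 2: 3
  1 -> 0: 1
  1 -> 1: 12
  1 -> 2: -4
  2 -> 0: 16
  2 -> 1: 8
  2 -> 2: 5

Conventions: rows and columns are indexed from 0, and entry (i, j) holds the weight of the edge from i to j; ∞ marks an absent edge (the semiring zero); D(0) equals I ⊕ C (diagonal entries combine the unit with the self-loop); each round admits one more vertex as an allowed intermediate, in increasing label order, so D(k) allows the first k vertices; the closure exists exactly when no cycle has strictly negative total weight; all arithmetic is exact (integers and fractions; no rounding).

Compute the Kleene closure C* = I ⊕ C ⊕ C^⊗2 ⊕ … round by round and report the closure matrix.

D(0):
  [0, ∞, 3]
  [1, 0, -4]
  [16, 8, 0]
D(1):
  [0, ∞, 3]
  [1, 0, -4]
  [16, 8, 0]
D(2):
  [0, ∞, 3]
  [1, 0, -4]
  [9, 8, 0]
D(3):
  [0, 11, 3]
  [1, 0, -4]
  [9, 8, 0]
Answer: C* = [[0, 11, 3], [1, 0, -4], [9, 8, 0]]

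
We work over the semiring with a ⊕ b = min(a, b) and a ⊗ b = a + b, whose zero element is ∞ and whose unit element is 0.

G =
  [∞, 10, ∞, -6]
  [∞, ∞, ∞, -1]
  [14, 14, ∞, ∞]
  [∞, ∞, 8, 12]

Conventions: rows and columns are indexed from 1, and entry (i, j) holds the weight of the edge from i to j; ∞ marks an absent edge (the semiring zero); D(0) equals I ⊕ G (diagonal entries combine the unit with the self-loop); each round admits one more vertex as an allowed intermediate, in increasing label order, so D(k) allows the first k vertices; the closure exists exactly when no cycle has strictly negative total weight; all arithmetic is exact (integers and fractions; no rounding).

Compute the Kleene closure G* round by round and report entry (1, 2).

D(0):
  [0, 10, ∞, -6]
  [∞, 0, ∞, -1]
  [14, 14, 0, ∞]
  [∞, ∞, 8, 0]
D(1):
  [0, 10, ∞, -6]
  [∞, 0, ∞, -1]
  [14, 14, 0, 8]
  [∞, ∞, 8, 0]
D(2):
  [0, 10, ∞, -6]
  [∞, 0, ∞, -1]
  [14, 14, 0, 8]
  [∞, ∞, 8, 0]
D(3):
  [0, 10, ∞, -6]
  [∞, 0, ∞, -1]
  [14, 14, 0, 8]
  [22, 22, 8, 0]
D(4):
  [0, 10, 2, -6]
  [21, 0, 7, -1]
  [14, 14, 0, 8]
  [22, 22, 8, 0]
Answer: G*[1][2] = 10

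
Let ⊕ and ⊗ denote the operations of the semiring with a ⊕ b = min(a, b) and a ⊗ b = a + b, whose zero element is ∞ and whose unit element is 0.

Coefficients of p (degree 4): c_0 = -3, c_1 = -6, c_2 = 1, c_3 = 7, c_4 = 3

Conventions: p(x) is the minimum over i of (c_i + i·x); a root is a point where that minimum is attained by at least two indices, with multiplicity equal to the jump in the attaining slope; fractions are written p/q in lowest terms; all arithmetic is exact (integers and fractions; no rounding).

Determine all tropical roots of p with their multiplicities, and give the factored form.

hull edge (i=0, c=-3) to (i=1, c=-6): slope -3, span 1
hull edge (i=1, c=-6) to (i=4, c=3): slope 3, span 3
Factored form: p(x) = 3 ⊗ (x ⊕ (-3)) ⊗ (x ⊕ (-3)) ⊗ (x ⊕ (-3)) ⊗ (x ⊕ 3)
Answer: roots = -3 (mult 3), 3 (mult 1)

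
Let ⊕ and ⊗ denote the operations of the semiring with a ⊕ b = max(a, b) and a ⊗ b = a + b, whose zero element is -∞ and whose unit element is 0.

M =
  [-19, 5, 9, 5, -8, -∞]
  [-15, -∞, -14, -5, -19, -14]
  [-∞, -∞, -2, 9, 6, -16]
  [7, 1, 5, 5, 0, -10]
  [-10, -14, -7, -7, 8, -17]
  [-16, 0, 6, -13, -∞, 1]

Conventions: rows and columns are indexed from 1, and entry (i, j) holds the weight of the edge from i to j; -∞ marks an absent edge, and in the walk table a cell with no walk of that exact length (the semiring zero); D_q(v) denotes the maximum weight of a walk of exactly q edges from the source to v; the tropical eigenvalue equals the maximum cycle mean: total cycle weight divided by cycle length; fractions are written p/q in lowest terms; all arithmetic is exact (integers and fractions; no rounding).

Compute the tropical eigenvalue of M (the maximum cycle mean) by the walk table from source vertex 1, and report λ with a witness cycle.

q=0: [0, -∞, -∞, -∞, -∞, -∞]
q=1: [-19, 5, 9, 5, -8, -∞]
q=2: [12, 6, 10, 18, 15, -5]
q=3: [25, 19, 23, 23, 23, 8]
q=4: [30, 30, 34, 32, 31, 13]
q=5: [39, 35, 39, 43, 40, 22]
q=6: [50, 44, 48, 48, 48, 33]
Optimal cycle mean attained by: cycle 1->3->4->1, total 9 + 9 + 7, length 3.
Answer: λ = 25/3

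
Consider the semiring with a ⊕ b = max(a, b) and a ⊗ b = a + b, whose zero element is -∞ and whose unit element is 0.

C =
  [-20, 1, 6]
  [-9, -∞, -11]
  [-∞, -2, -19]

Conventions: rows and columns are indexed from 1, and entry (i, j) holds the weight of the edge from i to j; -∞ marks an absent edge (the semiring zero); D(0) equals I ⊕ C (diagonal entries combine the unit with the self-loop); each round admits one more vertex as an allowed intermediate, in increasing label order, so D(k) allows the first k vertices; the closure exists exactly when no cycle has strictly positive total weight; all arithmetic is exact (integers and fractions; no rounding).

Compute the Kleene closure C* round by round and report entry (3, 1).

D(0):
  [0, 1, 6]
  [-9, 0, -11]
  [-∞, -2, 0]
D(1):
  [0, 1, 6]
  [-9, 0, -3]
  [-∞, -2, 0]
D(2):
  [0, 1, 6]
  [-9, 0, -3]
  [-11, -2, 0]
D(3):
  [0, 4, 6]
  [-9, 0, -3]
  [-11, -2, 0]
Answer: C*[3][1] = -11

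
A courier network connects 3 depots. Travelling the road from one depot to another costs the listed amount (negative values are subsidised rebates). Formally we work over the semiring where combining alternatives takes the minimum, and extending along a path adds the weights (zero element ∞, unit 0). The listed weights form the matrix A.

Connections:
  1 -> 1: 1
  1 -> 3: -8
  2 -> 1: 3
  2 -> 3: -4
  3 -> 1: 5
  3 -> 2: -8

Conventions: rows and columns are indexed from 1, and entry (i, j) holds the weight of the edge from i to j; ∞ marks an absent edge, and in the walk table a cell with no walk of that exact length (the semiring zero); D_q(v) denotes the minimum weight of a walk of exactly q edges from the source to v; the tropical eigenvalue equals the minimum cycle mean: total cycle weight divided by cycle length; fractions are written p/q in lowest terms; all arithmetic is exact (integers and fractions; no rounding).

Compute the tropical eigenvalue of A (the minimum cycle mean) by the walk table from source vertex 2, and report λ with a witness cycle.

q=0: [∞, 0, ∞]
q=1: [3, ∞, -4]
q=2: [1, -12, -5]
q=3: [-9, -13, -16]
Optimal cycle mean attained by: cycle 2->3->2, total (-4) + (-8), length 2.
Answer: λ = -6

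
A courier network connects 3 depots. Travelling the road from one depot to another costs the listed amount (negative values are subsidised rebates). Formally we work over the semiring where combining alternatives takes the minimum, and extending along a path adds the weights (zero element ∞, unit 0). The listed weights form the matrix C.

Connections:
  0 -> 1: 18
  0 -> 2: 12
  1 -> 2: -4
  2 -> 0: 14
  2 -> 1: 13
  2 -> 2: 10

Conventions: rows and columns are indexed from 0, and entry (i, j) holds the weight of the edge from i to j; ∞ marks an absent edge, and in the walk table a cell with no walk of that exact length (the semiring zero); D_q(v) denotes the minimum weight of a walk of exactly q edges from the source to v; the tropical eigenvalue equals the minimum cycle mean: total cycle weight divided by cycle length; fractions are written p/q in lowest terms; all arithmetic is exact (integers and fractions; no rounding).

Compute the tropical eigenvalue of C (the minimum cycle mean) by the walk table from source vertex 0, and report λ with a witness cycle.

q=0: [0, ∞, ∞]
q=1: [∞, 18, 12]
q=2: [26, 25, 14]
q=3: [28, 27, 21]
Optimal cycle mean attained by: cycle 1->2->1, total (-4) + 13, length 2.
Answer: λ = 9/2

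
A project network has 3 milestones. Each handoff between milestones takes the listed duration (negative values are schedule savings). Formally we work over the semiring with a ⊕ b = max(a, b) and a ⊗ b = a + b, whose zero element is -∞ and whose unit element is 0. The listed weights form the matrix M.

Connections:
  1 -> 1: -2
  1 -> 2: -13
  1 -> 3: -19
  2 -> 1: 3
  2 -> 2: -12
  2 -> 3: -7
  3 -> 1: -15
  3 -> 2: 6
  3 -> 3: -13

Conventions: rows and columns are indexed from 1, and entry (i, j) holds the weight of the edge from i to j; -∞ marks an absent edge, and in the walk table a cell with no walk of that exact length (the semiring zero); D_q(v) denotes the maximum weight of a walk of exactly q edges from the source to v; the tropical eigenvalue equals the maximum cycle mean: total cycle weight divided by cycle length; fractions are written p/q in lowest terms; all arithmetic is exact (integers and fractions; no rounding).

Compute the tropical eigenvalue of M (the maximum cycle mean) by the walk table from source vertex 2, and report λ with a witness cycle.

q=0: [-∞, 0, -∞]
q=1: [3, -12, -7]
q=2: [1, -1, -16]
q=3: [2, -10, -8]
Optimal cycle mean attained by: cycle 2->3->2, total (-7) + 6, length 2.
Answer: λ = -1/2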